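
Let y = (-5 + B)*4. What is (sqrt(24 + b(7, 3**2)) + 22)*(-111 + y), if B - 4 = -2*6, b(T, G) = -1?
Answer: -3586 - 163*sqrt(23) ≈ -4367.7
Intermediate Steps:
B = -8 (B = 4 - 2*6 = 4 - 12 = -8)
y = -52 (y = (-5 - 8)*4 = -13*4 = -52)
(sqrt(24 + b(7, 3**2)) + 22)*(-111 + y) = (sqrt(24 - 1) + 22)*(-111 - 52) = (sqrt(23) + 22)*(-163) = (22 + sqrt(23))*(-163) = -3586 - 163*sqrt(23)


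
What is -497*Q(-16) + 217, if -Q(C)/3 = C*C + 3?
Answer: 386386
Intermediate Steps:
Q(C) = -9 - 3*C² (Q(C) = -3*(C*C + 3) = -3*(C² + 3) = -3*(3 + C²) = -9 - 3*C²)
-497*Q(-16) + 217 = -497*(-9 - 3*(-16)²) + 217 = -497*(-9 - 3*256) + 217 = -497*(-9 - 768) + 217 = -497*(-777) + 217 = 386169 + 217 = 386386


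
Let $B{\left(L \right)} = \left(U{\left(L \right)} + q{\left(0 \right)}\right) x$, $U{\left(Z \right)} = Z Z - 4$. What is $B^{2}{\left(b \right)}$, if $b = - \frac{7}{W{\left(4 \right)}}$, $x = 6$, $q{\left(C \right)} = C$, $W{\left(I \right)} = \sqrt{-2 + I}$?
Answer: $15129$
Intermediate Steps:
$U{\left(Z \right)} = -4 + Z^{2}$ ($U{\left(Z \right)} = Z^{2} - 4 = -4 + Z^{2}$)
$b = - \frac{7 \sqrt{2}}{2}$ ($b = - \frac{7}{\sqrt{-2 + 4}} = - \frac{7}{\sqrt{2}} = - 7 \frac{\sqrt{2}}{2} = - \frac{7 \sqrt{2}}{2} \approx -4.9497$)
$B{\left(L \right)} = -24 + 6 L^{2}$ ($B{\left(L \right)} = \left(\left(-4 + L^{2}\right) + 0\right) 6 = \left(-4 + L^{2}\right) 6 = -24 + 6 L^{2}$)
$B^{2}{\left(b \right)} = \left(-24 + 6 \left(- \frac{7 \sqrt{2}}{2}\right)^{2}\right)^{2} = \left(-24 + 6 \cdot \frac{49}{2}\right)^{2} = \left(-24 + 147\right)^{2} = 123^{2} = 15129$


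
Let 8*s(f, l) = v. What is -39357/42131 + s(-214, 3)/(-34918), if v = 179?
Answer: -11001683257/11769042064 ≈ -0.93480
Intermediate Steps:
s(f, l) = 179/8 (s(f, l) = (1/8)*179 = 179/8)
-39357/42131 + s(-214, 3)/(-34918) = -39357/42131 + (179/8)/(-34918) = -39357*1/42131 + (179/8)*(-1/34918) = -39357/42131 - 179/279344 = -11001683257/11769042064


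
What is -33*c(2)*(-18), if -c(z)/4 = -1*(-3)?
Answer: -7128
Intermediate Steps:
c(z) = -12 (c(z) = -(-4)*(-3) = -4*3 = -12)
-33*c(2)*(-18) = -33*(-12)*(-18) = 396*(-18) = -7128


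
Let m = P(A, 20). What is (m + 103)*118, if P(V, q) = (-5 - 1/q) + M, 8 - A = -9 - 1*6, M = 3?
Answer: 119121/10 ≈ 11912.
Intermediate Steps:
A = 23 (A = 8 - (-9 - 1*6) = 8 - (-9 - 6) = 8 - 1*(-15) = 8 + 15 = 23)
P(V, q) = -2 - 1/q (P(V, q) = (-5 - 1/q) + 3 = -2 - 1/q)
m = -41/20 (m = -2 - 1/20 = -41/20 ≈ -2.0500)
(m + 103)*118 = (-41/20 + 103)*118 = (2019/20)*118 = 119121/10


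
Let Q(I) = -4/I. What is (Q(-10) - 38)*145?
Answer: -5452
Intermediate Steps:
(Q(-10) - 38)*145 = (-4/(-10) - 38)*145 = (-4*(-1/10) - 38)*145 = (2/5 - 38)*145 = -188/5*145 = -5452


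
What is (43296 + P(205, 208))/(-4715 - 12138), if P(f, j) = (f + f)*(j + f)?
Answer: -212626/16853 ≈ -12.617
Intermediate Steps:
P(f, j) = 2*f*(f + j) (P(f, j) = (2*f)*(f + j) = 2*f*(f + j))
(43296 + P(205, 208))/(-4715 - 12138) = (43296 + 2*205*(205 + 208))/(-4715 - 12138) = (43296 + 2*205*413)/(-16853) = (43296 + 169330)*(-1/16853) = 212626*(-1/16853) = -212626/16853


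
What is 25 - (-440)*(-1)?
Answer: -415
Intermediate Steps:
25 - (-440)*(-1) = 25 - 44*10 = 25 - 440 = -415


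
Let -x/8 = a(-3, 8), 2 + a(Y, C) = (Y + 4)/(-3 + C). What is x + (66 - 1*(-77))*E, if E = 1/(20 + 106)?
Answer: 9787/630 ≈ 15.535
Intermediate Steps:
a(Y, C) = -2 + (4 + Y)/(-3 + C) (a(Y, C) = -2 + (Y + 4)/(-3 + C) = -2 + (4 + Y)/(-3 + C))
x = 72/5 (x = -8*(10 - 3 - 2*8)/(-3 + 8) = -8*(10 - 3 - 16)/5 = -8*(-9)/5 = -8*(-9/5) = 72/5 ≈ 14.400)
E = 1/126 ≈ 0.0079365
x + (66 - 1*(-77))*E = 72/5 + (66 - 1*(-77))*(1/126) = 72/5 + (66 + 77)*(1/126) = 72/5 + 143*(1/126) = 72/5 + 143/126 = 9787/630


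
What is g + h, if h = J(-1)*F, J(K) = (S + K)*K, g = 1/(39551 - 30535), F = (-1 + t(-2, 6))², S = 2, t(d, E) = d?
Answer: -81143/9016 ≈ -8.9999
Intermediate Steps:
F = 9 (F = (-1 - 2)² = (-3)² = 9)
g = 1/9016 ≈ 0.00011091
J(K) = K*(2 + K) (J(K) = (2 + K)*K = K*(2 + K))
h = -9 (h = -(2 - 1)*9 = -1*1*9 = -1*9 = -9)
g + h = 1/9016 - 9 = -81143/9016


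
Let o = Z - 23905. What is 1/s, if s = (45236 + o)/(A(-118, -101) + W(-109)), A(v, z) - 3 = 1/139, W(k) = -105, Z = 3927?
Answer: -14177/3510862 ≈ -0.0040380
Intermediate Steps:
o = -19978 (o = 3927 - 23905 = -19978)
A(v, z) = 418/139 (A(v, z) = 3 + 1/139 = 418/139)
s = -3510862/14177 (s = (45236 - 19978)/(418/139 - 105) = 25258/(-14177/139) = 25258*(-139/14177) = -3510862/14177 ≈ -247.65)
1/s = 1/(-3510862/14177) = -14177/3510862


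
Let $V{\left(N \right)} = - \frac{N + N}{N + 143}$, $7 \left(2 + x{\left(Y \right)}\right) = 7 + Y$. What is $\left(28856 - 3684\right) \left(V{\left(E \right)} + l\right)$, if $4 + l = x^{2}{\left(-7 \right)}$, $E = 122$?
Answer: $- \frac{6141968}{265} \approx -23177.0$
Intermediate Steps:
$x{\left(Y \right)} = -1 + \frac{Y}{7}$ ($x{\left(Y \right)} = -2 + \frac{7 + Y}{7} = -2 + \left(1 + \frac{Y}{7}\right) = -1 + \frac{Y}{7}$)
$V{\left(N \right)} = - \frac{2 N}{143 + N}$
$l = 0$ ($l = -4 + \left(-1 + \frac{1}{7} \left(-7\right)\right)^{2} = -4 + \left(-1 - 1\right)^{2} = -4 + \left(-2\right)^{2} = -4 + 4 = 0$)
$\left(28856 - 3684\right) \left(V{\left(E \right)} + l\right) = \left(28856 - 3684\right) \left(\left(-2\right) 122 \frac{1}{143 + 122} + 0\right) = 25172 \left(\left(-2\right) 122 \cdot \frac{1}{265} + 0\right) = 25172 \left(- \frac{244}{265} + 0\right) = 25172 \left(- \frac{244}{265}\right) = - \frac{6141968}{265}$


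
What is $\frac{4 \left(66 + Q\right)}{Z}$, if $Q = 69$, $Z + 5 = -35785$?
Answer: $- \frac{18}{1193} \approx -0.015088$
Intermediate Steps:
$Z = -35790$ ($Z = -5 - 35785 = -35790$)
$\frac{4 \left(66 + Q\right)}{Z} = \frac{4 \left(66 + 69\right)}{-35790} = 4 \cdot 135 \left(- \frac{1}{35790}\right) = 540 \left(- \frac{1}{35790}\right) = - \frac{18}{1193}$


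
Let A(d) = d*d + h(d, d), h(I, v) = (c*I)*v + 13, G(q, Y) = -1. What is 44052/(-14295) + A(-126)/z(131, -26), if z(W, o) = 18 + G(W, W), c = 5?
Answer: 453707157/81005 ≈ 5601.0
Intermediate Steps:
h(I, v) = 13 + 5*I*v (h(I, v) = (5*I)*v + 13 = 5*I*v + 13 = 13 + 5*I*v)
A(d) = 13 + 6*d**2 (A(d) = d*d + (13 + 5*d*d) = d**2 + (13 + 5*d**2) = 13 + 6*d**2)
z(W, o) = 17 (z(W, o) = 18 - 1 = 17)
44052/(-14295) + A(-126)/z(131, -26) = 44052/(-14295) + (13 + 6*(-126)**2)/17 = 44052*(-1/14295) + (13 + 6*15876)*(1/17) = -14684/4765 + (13 + 95256)*(1/17) = -14684/4765 + 95269*(1/17) = -14684/4765 + 95269/17 = 453707157/81005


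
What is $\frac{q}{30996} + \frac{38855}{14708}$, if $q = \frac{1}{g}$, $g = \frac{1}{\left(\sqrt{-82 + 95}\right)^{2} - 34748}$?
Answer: $\frac{43341700}{28493073} \approx 1.5211$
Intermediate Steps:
$g = - \frac{1}{34735}$ ($g = \frac{1}{\left(\sqrt{13}\right)^{2} - 34748} = \frac{1}{13 - 34748} = \frac{1}{-34735} = - \frac{1}{34735} \approx -2.8789 \cdot 10^{-5}$)
$q = -34735$ ($q = \frac{1}{- \frac{1}{34735}} = -34735$)
$\frac{q}{30996} + \frac{38855}{14708} = - \frac{34735}{30996} + \frac{38855}{14708} = \frac{43341700}{28493073}$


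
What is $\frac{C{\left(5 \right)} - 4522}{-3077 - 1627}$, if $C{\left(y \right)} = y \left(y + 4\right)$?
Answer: $\frac{4477}{4704} \approx 0.95174$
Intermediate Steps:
$C{\left(y \right)} = y \left(4 + y\right)$
$\frac{C{\left(5 \right)} - 4522}{-3077 - 1627} = \frac{5 \left(4 + 5\right) - 4522}{-3077 - 1627} = \frac{5 \cdot 9 - 4522}{-4704} = \left(45 - 4522\right) \left(- \frac{1}{4704}\right) = \left(-4477\right) \left(- \frac{1}{4704}\right) = \frac{4477}{4704}$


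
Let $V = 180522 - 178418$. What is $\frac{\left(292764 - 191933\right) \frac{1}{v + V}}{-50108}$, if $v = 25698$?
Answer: $- \frac{100831}{1393102616} \approx -7.2379 \cdot 10^{-5}$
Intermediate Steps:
$V = 2104$
$\frac{\left(292764 - 191933\right) \frac{1}{v + V}}{-50108} = \frac{\left(292764 - 191933\right) \frac{1}{25698 + 2104}}{-50108} = \frac{100831}{27802} \left(- \frac{1}{50108}\right) = - \frac{100831}{1393102616}$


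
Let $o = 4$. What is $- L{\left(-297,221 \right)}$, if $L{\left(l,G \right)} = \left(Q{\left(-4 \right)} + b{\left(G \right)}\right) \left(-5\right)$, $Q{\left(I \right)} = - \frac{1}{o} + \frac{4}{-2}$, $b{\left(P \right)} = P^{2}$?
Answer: $\frac{976775}{4} \approx 2.4419 \cdot 10^{5}$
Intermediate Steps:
$Q{\left(I \right)} = - \frac{9}{4}$ ($Q{\left(I \right)} = - \frac{1}{4} + \frac{4}{-2} = \left(-1\right) \frac{1}{4} + 4 \left(- \frac{1}{2}\right) = - \frac{1}{4} - 2 = - \frac{9}{4}$)
$L{\left(l,G \right)} = \frac{45}{4} - 5 G^{2}$ ($L{\left(l,G \right)} = \left(- \frac{9}{4} + G^{2}\right) \left(-5\right) = \frac{45}{4} - 5 G^{2}$)
$- L{\left(-297,221 \right)} = - (\frac{45}{4} - 5 \cdot 221^{2}) = - (\frac{45}{4} - 244205) = \left(-1\right) \left(- \frac{976775}{4}\right) = \frac{976775}{4}$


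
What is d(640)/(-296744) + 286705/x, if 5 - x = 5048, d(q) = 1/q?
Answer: -54449912657843/957747194880 ≈ -56.852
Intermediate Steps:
x = -5043 (x = 5 - 1*5048 = 5 - 5048 = -5043)
d(640)/(-296744) + 286705/x = 1/(640*(-296744)) + 286705/(-5043) = (1/640)*(-1/296744) + 286705*(-1/5043) = -1/189916160 - 286705/5043 = -54449912657843/957747194880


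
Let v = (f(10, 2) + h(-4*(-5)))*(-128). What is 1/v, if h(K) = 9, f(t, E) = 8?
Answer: -1/2176 ≈ -0.00045956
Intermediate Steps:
v = -2176 (v = (8 + 9)*(-128) = 17*(-128) = -2176)
1/v = 1/(-2176) = -1/2176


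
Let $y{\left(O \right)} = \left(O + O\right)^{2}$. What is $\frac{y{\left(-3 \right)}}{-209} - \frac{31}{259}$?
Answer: $- \frac{15803}{54131} \approx -0.29194$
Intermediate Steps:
$y{\left(O \right)} = 4 O^{2}$ ($y{\left(O \right)} = \left(2 O\right)^{2} = 4 O^{2}$)
$\frac{y{\left(-3 \right)}}{-209} - \frac{31}{259} = \frac{4 \left(-3\right)^{2}}{-209} - \frac{31}{259} = 4 \cdot 9 \left(- \frac{1}{209}\right) - \frac{31}{259} = 36 \left(- \frac{1}{209}\right) - \frac{31}{259} = - \frac{36}{209} - \frac{31}{259} = - \frac{15803}{54131}$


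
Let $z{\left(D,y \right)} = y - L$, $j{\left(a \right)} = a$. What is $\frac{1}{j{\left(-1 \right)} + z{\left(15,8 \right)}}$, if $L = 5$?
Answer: $\frac{1}{2} \approx 0.5$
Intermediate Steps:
$z{\left(D,y \right)} = -5 + y$ ($z{\left(D,y \right)} = y - 5 = -5 + y$)
$\frac{1}{j{\left(-1 \right)} + z{\left(15,8 \right)}} = \frac{1}{-1 + \left(-5 + 8\right)} = \frac{1}{-1 + 3} = \frac{1}{2}$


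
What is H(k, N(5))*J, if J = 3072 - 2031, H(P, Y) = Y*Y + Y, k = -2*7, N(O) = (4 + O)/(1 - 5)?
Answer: 46845/16 ≈ 2927.8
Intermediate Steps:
N(O) = -1 - O/4 (N(O) = (4 + O)/(-4) = (4 + O)*(-¼) = -1 - O/4)
k = -14
H(P, Y) = Y + Y² (H(P, Y) = Y² + Y = Y + Y²)
J = 1041
H(k, N(5))*J = ((-1 - ¼*5)*(1 + (-1 - ¼*5)))*1041 = ((-1 - 5/4)*(1 + (-1 - 5/4)))*1041 = -9*(1 - 9/4)/4*1041 = -9/4*(-5/4)*1041 = (45/16)*1041 = 46845/16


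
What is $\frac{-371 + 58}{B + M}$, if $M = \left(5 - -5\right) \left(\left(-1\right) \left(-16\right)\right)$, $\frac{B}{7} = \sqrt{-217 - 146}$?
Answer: $- \frac{50080}{43387} + \frac{24101 i \sqrt{3}}{43387} \approx -1.1543 + 0.96214 i$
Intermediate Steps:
$B = 77 i \sqrt{3}$ ($B = 7 \sqrt{-217 - 146} = 7 \sqrt{-363} = 7 \cdot 11 i \sqrt{3} = 77 i \sqrt{3} \approx 133.37 i$)
$M = 160$ ($M = \left(5 + 5\right) 16 = 10 \cdot 16 = 160$)
$\frac{-371 + 58}{B + M} = \frac{-371 + 58}{77 i \sqrt{3} + 160} = - \frac{313}{160 + 77 i \sqrt{3}}$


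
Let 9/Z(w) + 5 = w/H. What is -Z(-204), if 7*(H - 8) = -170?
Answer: -171/143 ≈ -1.1958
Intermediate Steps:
H = -114/7 (H = 8 + (⅐)*(-170) = 8 - 170/7 = -114/7 ≈ -16.286)
Z(w) = 9/(-5 - 7*w/114) (Z(w) = 9/(-5 + w/(-114/7)) = 9/(-5 + w*(-7/114)) = 9/(-5 - 7*w/114))
-Z(-204) = -(-1026)/(570 + 7*(-204)) = -(-1026)/(570 - 1428) = -(-1026)/(-858) = -(-1026)*(-1)/858 = -1*171/143 = -171/143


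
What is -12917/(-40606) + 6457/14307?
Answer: 446996461/580950042 ≈ 0.76942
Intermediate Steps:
-12917/(-40606) + 6457/14307 = -12917*(-1/40606) + 6457*(1/14307) = 12917/40606 + 6457/14307 = 446996461/580950042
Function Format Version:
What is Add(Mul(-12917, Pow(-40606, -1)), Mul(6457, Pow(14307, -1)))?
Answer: Rational(446996461, 580950042) ≈ 0.76942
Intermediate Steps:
Add(Mul(-12917, Pow(-40606, -1)), Mul(6457, Pow(14307, -1))) = Add(Mul(-12917, Rational(-1, 40606)), Mul(6457, Rational(1, 14307))) = Add(Rational(12917, 40606), Rational(6457, 14307)) = Rational(446996461, 580950042)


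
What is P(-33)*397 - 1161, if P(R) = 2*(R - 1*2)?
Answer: -28951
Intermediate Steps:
P(R) = -4 + 2*R (P(R) = 2*(R - 2) = 2*(-2 + R) = -4 + 2*R)
P(-33)*397 - 1161 = (-4 + 2*(-33))*397 - 1161 = (-4 - 66)*397 - 1161 = -70*397 - 1161 = -27790 - 1161 = -28951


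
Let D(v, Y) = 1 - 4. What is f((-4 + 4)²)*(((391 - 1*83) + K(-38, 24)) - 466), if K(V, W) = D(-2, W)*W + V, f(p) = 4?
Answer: -1072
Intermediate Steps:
D(v, Y) = -3
K(V, W) = V - 3*W (K(V, W) = -3*W + V = V - 3*W)
f((-4 + 4)²)*(((391 - 1*83) + K(-38, 24)) - 466) = 4*(((391 - 1*83) + (-38 - 3*24)) - 466) = 4*(((391 - 83) + (-38 - 72)) - 466) = 4*((308 - 110) - 466) = 4*(198 - 466) = 4*(-268) = -1072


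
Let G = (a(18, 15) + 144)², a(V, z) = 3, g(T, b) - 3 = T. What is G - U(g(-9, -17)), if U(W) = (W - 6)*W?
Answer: 21537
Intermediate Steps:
g(T, b) = 3 + T
G = 21609 (G = (3 + 144)² = 147² = 21609)
U(W) = W*(-6 + W) (U(W) = (-6 + W)*W = W*(-6 + W))
G - U(g(-9, -17)) = 21609 - (3 - 9)*(-6 + (3 - 9)) = 21609 - (-6)*(-6 - 6) = 21609 - (-6)*(-12) = 21609 - 1*72 = 21609 - 72 = 21537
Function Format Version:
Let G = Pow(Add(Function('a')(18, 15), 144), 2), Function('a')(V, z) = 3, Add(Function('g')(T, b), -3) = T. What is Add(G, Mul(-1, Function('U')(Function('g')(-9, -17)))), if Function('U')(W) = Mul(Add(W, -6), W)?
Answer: 21537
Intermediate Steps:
Function('g')(T, b) = Add(3, T)
G = 21609 (G = Pow(Add(3, 144), 2) = Pow(147, 2) = 21609)
Function('U')(W) = Mul(W, Add(-6, W)) (Function('U')(W) = Mul(Add(-6, W), W) = Mul(W, Add(-6, W)))
Add(G, Mul(-1, Function('U')(Function('g')(-9, -17)))) = Add(21609, Mul(-1, Mul(Add(3, -9), Add(-6, Add(3, -9))))) = Add(21609, Mul(-1, Mul(-6, Add(-6, -6)))) = Add(21609, Mul(-1, Mul(-6, -12))) = Add(21609, Mul(-1, 72)) = Add(21609, -72) = 21537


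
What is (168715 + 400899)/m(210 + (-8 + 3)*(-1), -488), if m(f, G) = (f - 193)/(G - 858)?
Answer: -383350222/11 ≈ -3.4850e+7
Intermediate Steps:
m(f, G) = (-193 + f)/(-858 + G)
(168715 + 400899)/m(210 + (-8 + 3)*(-1), -488) = (168715 + 400899)/(((-193 + (210 + (-8 + 3)*(-1)))/(-858 - 488))) = 569614/(((-193 + (210 - 5*(-1)))/(-1346))) = 569614/((-(-193 + (210 + 5))/1346)) = 569614/((-(-193 + 215)/1346)) = 569614/((-1/1346*22)) = 569614/(-11/673) = 569614*(-673/11) = -383350222/11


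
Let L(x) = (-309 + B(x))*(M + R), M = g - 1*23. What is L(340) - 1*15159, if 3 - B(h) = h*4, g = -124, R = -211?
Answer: 581269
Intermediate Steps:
B(h) = 3 - 4*h (B(h) = 3 - h*4 = 3 - 4*h)
M = -147 (M = -124 - 1*23 = -124 - 23 = -147)
L(x) = 109548 + 1432*x (L(x) = (-309 + (3 - 4*x))*(-147 - 211) = (-306 - 4*x)*(-358) = 109548 + 1432*x)
L(340) - 1*15159 = (109548 + 1432*340) - 1*15159 = (109548 + 486880) - 15159 = 596428 - 15159 = 581269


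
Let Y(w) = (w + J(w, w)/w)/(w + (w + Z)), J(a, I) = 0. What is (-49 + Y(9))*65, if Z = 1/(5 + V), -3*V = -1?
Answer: -305825/97 ≈ -3152.8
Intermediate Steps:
V = 1/3 (V = -1/3*(-1) = 1/3 ≈ 0.33333)
Z = 3/16 (Z = 1/(5 + 1/3) = 1/(16/3) = 3/16 ≈ 0.18750)
Y(w) = w/(3/16 + 2*w) (Y(w) = (w + 0/w)/(w + (w + 3/16)) = (w + 0)/(w + (3/16 + w)) = w/(3/16 + 2*w))
(-49 + Y(9))*65 = (-49 + 16*9/(3 + 32*9))*65 = (-49 + 16*9/(3 + 288))*65 = (-49 + 16*9/291)*65 = (-49 + 16*9*(1/291))*65 = (-49 + 48/97)*65 = -4705/97*65 = -305825/97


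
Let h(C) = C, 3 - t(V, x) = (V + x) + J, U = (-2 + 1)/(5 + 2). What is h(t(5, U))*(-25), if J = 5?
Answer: 1200/7 ≈ 171.43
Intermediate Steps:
U = -⅐ (U = -1/7 = -1*⅐ = -⅐ ≈ -0.14286)
t(V, x) = -2 - V - x (t(V, x) = 3 - ((V + x) + 5) = 3 - (5 + V + x) = 3 + (-5 - V - x) = -2 - V - x)
h(t(5, U))*(-25) = (-2 - 1*5 - 1*(-⅐))*(-25) = (-2 - 5 + ⅐)*(-25) = -48/7*(-25) = 1200/7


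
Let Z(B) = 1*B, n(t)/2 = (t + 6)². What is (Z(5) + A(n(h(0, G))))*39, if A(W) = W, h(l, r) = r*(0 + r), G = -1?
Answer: 4017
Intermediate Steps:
h(l, r) = r² (h(l, r) = r*r = r²)
n(t) = 2*(6 + t)² (n(t) = 2*(t + 6)² = 2*(6 + t)²)
Z(B) = B
(Z(5) + A(n(h(0, G))))*39 = (5 + 2*(6 + (-1)²)²)*39 = (5 + 2*(6 + 1)²)*39 = (5 + 2*7²)*39 = (5 + 2*49)*39 = (5 + 98)*39 = 103*39 = 4017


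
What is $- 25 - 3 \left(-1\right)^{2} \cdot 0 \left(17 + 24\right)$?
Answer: $0$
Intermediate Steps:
$- 25 - 3 \left(-1\right)^{2} \cdot 0 \left(17 + 24\right) = - 25 \left(-3\right) 1 \cdot 0 \cdot 41 = - 25 \left(\left(-3\right) 0\right) 41 = \left(-25\right) 0 \cdot 41 = 0 \cdot 41 = 0$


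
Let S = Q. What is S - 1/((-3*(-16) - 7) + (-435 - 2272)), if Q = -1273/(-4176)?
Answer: 1698997/5566608 ≈ 0.30521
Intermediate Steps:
Q = 1273/4176 (Q = -1273*(-1/4176) = 1273/4176 ≈ 0.30484)
S = 1273/4176 ≈ 0.30484
S - 1/((-3*(-16) - 7) + (-435 - 2272)) = 1273/4176 - 1/((-3*(-16) - 7) + (-435 - 2272)) = 1273/4176 - 1/((48 - 7) - 2707) = 1273/4176 - 1/(41 - 2707) = 1273/4176 - 1/(-2666) = 1273/4176 - 1*(-1/2666) = 1273/4176 + 1/2666 = 1698997/5566608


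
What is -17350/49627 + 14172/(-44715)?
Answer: -493039698/739690435 ≈ -0.66655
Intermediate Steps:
-17350/49627 + 14172/(-44715) = -17350*1/49627 + 14172*(-1/44715) = -17350/49627 - 4724/14905 = -493039698/739690435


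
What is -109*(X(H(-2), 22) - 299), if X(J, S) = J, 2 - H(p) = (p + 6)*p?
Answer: 31501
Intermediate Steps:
H(p) = 2 - p*(6 + p) (H(p) = 2 - (p + 6)*p = 2 - (6 + p)*p = 2 - p*(6 + p))
-109*(X(H(-2), 22) - 299) = -109*((2 - 1*(-2)² - 6*(-2)) - 299) = -109*((2 - 1*4 + 12) - 299) = -109*((2 - 4 + 12) - 299) = -109*(10 - 299) = -109*(-289) = 31501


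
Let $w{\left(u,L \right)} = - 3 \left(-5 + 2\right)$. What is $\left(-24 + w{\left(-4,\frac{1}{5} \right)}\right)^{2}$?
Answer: $225$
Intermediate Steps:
$w{\left(u,L \right)} = 9$ ($w{\left(u,L \right)} = \left(-3\right) \left(-3\right) = 9$)
$\left(-24 + w{\left(-4,\frac{1}{5} \right)}\right)^{2} = \left(-24 + 9\right)^{2} = \left(-15\right)^{2} = 225$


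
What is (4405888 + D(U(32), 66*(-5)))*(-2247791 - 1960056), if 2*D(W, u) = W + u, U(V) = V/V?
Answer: -37077220824609/2 ≈ -1.8539e+13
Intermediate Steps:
U(V) = 1
D(W, u) = W/2 + u/2 (D(W, u) = (W + u)/2 = W/2 + u/2)
(4405888 + D(U(32), 66*(-5)))*(-2247791 - 1960056) = (4405888 + ((1/2)*1 + (66*(-5))/2))*(-2247791 - 1960056) = (4405888 + (1/2 + (1/2)*(-330)))*(-4207847) = (4405888 + (1/2 - 165))*(-4207847) = (4405888 - 329/2)*(-4207847) = (8811447/2)*(-4207847) = -37077220824609/2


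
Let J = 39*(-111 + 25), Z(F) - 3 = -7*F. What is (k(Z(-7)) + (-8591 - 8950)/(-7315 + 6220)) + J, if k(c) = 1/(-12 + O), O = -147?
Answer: -193720082/58035 ≈ -3338.0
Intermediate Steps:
Z(F) = 3 - 7*F
k(c) = -1/159 (k(c) = 1/(-12 - 147) = 1/(-159) = -1/159)
J = -3354 (J = 39*(-86) = -3354)
(k(Z(-7)) + (-8591 - 8950)/(-7315 + 6220)) + J = (-1/159 + (-8591 - 8950)/(-7315 + 6220)) - 3354 = (-1/159 - 17541/(-1095)) - 3354 = (-1/159 - 17541*(-1/1095)) - 3354 = (-1/159 + 5847/365) - 3354 = 929308/58035 - 3354 = -193720082/58035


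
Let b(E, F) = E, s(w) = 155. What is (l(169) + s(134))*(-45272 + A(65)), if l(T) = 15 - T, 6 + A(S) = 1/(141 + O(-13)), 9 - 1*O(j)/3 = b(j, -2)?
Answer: -9372545/207 ≈ -45278.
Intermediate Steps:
O(j) = 27 - 3*j
A(S) = -1241/207 (A(S) = -6 + 1/(141 + (27 - 3*(-13))) = -6 + 1/(141 + (27 + 39)) = -6 + 1/(141 + 66) = -6 + 1/207 = -1241/207)
(l(169) + s(134))*(-45272 + A(65)) = ((15 - 1*169) + 155)*(-45272 - 1241/207) = ((15 - 169) + 155)*(-9372545/207) = (-154 + 155)*(-9372545/207) = 1*(-9372545/207) = -9372545/207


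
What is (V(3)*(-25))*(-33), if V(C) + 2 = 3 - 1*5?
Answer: -3300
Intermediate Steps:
V(C) = -4 (V(C) = -2 + (3 - 1*5) = -2 + (3 - 5) = -2 - 2 = -4)
(V(3)*(-25))*(-33) = -4*(-25)*(-33) = 100*(-33) = -3300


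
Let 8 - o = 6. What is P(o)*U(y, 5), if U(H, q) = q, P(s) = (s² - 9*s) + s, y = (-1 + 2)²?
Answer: -60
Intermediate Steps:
o = 2 (o = 8 - 1*6 = 8 - 6 = 2)
y = 1 (y = 1² = 1)
P(s) = s² - 8*s
P(o)*U(y, 5) = (2*(-8 + 2))*5 = (2*(-6))*5 = -12*5 = -60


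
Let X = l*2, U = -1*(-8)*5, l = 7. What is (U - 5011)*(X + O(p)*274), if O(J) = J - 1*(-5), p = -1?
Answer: -5517810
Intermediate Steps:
O(J) = 5 + J (O(J) = J + 5 = 5 + J)
U = 40 (U = 8*5 = 40)
X = 14 (X = 7*2 = 14)
(U - 5011)*(X + O(p)*274) = (40 - 5011)*(14 + (5 - 1)*274) = -4971*(14 + 4*274) = -4971*(14 + 1096) = -4971*1110 = -5517810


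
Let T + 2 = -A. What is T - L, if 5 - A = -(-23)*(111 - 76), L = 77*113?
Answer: -7903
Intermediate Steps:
L = 8701
A = -800 (A = 5 - (-1)*(-23*(111 - 76)) = 5 - (-1)*(-23*35) = 5 - (-1)*(-805) = 5 - 1*805 = 5 - 805 = -800)
T = 798 (T = -2 - 1*(-800) = -2 + 800 = 798)
T - L = 798 - 1*8701 = 798 - 8701 = -7903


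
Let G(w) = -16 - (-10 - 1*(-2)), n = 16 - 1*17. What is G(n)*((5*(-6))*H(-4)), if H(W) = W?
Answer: -960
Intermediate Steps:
n = -1 (n = 16 - 17 = -1)
G(w) = -8 (G(w) = -16 - (-10 + 2) = -16 - 1*(-8) = -16 + 8 = -8)
G(n)*((5*(-6))*H(-4)) = -8*5*(-6)*(-4) = -(-240)*(-4) = -8*120 = -960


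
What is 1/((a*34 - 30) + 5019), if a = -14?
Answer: 1/4513 ≈ 0.00022158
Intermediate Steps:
1/((a*34 - 30) + 5019) = 1/((-14*34 - 30) + 5019) = 1/((-476 - 30) + 5019) = 1/(-506 + 5019) = 1/4513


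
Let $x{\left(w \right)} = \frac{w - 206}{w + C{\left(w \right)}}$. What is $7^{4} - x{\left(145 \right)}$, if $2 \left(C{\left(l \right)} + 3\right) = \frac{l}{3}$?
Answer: $\frac{2394163}{997} \approx 2401.4$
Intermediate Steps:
$C{\left(l \right)} = -3 + \frac{l}{6}$ ($C{\left(l \right)} = -3 + \frac{l \frac{1}{3}}{2} = -3 + \frac{\frac{1}{3} l}{2} = -3 + \frac{l}{6}$)
$x{\left(w \right)} = \frac{-206 + w}{-3 + \frac{7 w}{6}}$ ($x{\left(w \right)} = \frac{w - 206}{w + \left(-3 + \frac{w}{6}\right)} = \frac{-206 + w}{-3 + \frac{7 w}{6}}$)
$7^{4} - x{\left(145 \right)} = 7^{4} - \frac{6 \left(-206 + 145\right)}{-18 + 7 \cdot 145} = 2401 - 6 \frac{1}{-18 + 1015} \left(-61\right) = 2401 - 6 \cdot \frac{1}{997} \left(-61\right) = 2401 - - \frac{366}{997} = 2401 + \frac{366}{997} = \frac{2394163}{997}$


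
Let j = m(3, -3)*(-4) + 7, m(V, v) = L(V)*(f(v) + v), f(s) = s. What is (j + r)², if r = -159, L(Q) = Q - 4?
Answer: 30976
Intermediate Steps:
L(Q) = -4 + Q
m(V, v) = 2*v*(-4 + V) (m(V, v) = (-4 + V)*(v + v) = (-4 + V)*(2*v) = 2*v*(-4 + V))
j = -17 (j = (2*(-3)*(-4 + 3))*(-4) + 7 = (2*(-3)*(-1))*(-4) + 7 = 6*(-4) + 7 = -24 + 7 = -17)
(j + r)² = (-17 - 159)² = (-176)² = 30976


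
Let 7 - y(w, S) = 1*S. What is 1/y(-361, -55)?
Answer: 1/62 ≈ 0.016129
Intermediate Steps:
y(w, S) = 7 - S
1/y(-361, -55) = 1/(7 - 1*(-55)) = 1/(7 + 55) = 1/62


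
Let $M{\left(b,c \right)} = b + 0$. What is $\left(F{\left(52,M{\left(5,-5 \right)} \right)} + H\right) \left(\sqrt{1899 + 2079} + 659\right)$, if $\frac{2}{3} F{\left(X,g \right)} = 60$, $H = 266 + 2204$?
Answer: $1687040 + 7680 \sqrt{442} \approx 1.8485 \cdot 10^{6}$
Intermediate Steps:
$M{\left(b,c \right)} = b$
$H = 2470$
$F{\left(X,g \right)} = 90$ ($F{\left(X,g \right)} = \frac{3}{2} \cdot 60 = 90$)
$\left(F{\left(52,M{\left(5,-5 \right)} \right)} + H\right) \left(\sqrt{1899 + 2079} + 659\right) = \left(90 + 2470\right) \left(\sqrt{1899 + 2079} + 659\right) = 2560 \left(\sqrt{3978} + 659\right) = 2560 \left(3 \sqrt{442} + 659\right) = 2560 \left(659 + 3 \sqrt{442}\right) = 1687040 + 7680 \sqrt{442}$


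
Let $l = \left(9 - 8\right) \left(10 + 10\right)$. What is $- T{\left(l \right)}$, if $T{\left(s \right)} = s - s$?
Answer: $0$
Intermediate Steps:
$l = 20$ ($l = 1 \cdot 20 = 20$)
$T{\left(s \right)} = 0$
$- T{\left(l \right)} = \left(-1\right) 0 = 0$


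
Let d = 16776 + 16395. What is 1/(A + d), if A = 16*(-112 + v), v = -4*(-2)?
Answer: 1/31507 ≈ 3.1739e-5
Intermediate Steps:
d = 33171
v = 8
A = -1664 (A = 16*(-112 + 8) = 16*(-104) = -1664)
1/(A + d) = 1/(-1664 + 33171) = 1/31507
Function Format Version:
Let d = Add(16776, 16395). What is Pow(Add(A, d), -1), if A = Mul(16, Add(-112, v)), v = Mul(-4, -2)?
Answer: Rational(1, 31507) ≈ 3.1739e-5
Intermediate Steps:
d = 33171
v = 8
A = -1664 (A = Mul(16, Add(-112, 8)) = Mul(16, -104) = -1664)
Pow(Add(A, d), -1) = Pow(Add(-1664, 33171), -1) = Pow(31507, -1) = Rational(1, 31507)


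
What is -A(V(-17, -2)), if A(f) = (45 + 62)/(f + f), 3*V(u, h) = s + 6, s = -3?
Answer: -107/2 ≈ -53.500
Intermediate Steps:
V(u, h) = 1 (V(u, h) = (-3 + 6)/3 = (⅓)*3 = 1)
A(f) = 107/(2*f) (A(f) = 107/((2*f)) = 107*(1/(2*f)) = 107/(2*f))
-A(V(-17, -2)) = -107/(2*1) = -107/2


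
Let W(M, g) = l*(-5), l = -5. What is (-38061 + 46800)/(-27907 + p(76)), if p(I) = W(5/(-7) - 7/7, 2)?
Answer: -971/3098 ≈ -0.31343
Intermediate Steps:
W(M, g) = 25 (W(M, g) = -5*(-5) = 25)
p(I) = 25
(-38061 + 46800)/(-27907 + p(76)) = (-38061 + 46800)/(-27907 + 25) = 8739/(-27882) = 8739*(-1/27882) = -971/3098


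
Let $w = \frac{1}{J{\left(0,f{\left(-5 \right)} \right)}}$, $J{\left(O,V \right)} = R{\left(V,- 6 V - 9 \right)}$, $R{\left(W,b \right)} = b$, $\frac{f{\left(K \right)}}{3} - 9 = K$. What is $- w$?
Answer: $\frac{1}{81} \approx 0.012346$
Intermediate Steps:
$f{\left(K \right)} = 27 + 3 K$
$J{\left(O,V \right)} = -9 - 6 V$ ($J{\left(O,V \right)} = - 6 V - 9 = -9 - 6 V$)
$w = - \frac{1}{81}$ ($w = \frac{1}{-9 - 6 \left(27 + 3 \left(-5\right)\right)} = \frac{1}{-9 - 6 \left(27 - 15\right)} = \frac{1}{-9 - 72} = \frac{1}{-81} = - \frac{1}{81} \approx -0.012346$)
$- w = \left(-1\right) \left(- \frac{1}{81}\right) = \frac{1}{81}$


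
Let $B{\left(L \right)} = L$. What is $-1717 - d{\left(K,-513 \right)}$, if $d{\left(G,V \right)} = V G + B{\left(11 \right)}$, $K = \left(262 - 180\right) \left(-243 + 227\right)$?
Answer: $-674784$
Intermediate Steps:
$K = -1312$ ($K = 82 \left(-16\right) = -1312$)
$d{\left(G,V \right)} = 11 + G V$ ($d{\left(G,V \right)} = V G + 11 = G V + 11 = 11 + G V$)
$-1717 - d{\left(K,-513 \right)} = -1717 - \left(11 - -673056\right) = -1717 - \left(11 + 673056\right) = -1717 - 673067 = -674784$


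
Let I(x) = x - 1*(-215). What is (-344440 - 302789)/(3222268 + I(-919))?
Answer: -647229/3221564 ≈ -0.20091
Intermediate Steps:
I(x) = 215 + x (I(x) = x + 215 = 215 + x)
(-344440 - 302789)/(3222268 + I(-919)) = (-344440 - 302789)/(3222268 + (215 - 919)) = -647229/(3222268 - 704) = -647229/3221564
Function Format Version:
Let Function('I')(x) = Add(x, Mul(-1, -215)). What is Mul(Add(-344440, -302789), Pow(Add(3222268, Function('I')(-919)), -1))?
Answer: Rational(-647229, 3221564) ≈ -0.20091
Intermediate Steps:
Function('I')(x) = Add(215, x) (Function('I')(x) = Add(x, 215) = Add(215, x))
Mul(Add(-344440, -302789), Pow(Add(3222268, Function('I')(-919)), -1)) = Mul(Add(-344440, -302789), Pow(Add(3222268, Add(215, -919)), -1)) = Mul(-647229, Pow(Add(3222268, -704), -1)) = Mul(-647229, Pow(3221564, -1)) = Mul(-647229, Rational(1, 3221564)) = Rational(-647229, 3221564)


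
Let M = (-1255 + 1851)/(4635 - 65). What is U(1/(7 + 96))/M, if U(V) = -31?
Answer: -70835/298 ≈ -237.70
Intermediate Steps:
M = 298/2285 (M = 596/4570 = 596*(1/4570) = 298/2285 ≈ 0.13042)
U(1/(7 + 96))/M = -31/298/2285 = -31*2285/298 = -70835/298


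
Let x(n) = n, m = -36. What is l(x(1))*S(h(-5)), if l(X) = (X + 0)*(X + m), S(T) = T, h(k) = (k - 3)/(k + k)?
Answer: -28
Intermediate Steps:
h(k) = (-3 + k)/(2*k) (h(k) = (-3 + k)/((2*k)) = (-3 + k)*(1/(2*k)) = (-3 + k)/(2*k))
l(X) = X*(-36 + X) (l(X) = (X + 0)*(X - 36) = X*(-36 + X))
l(x(1))*S(h(-5)) = (1*(-36 + 1))*((½)*(-3 - 5)/(-5)) = (1*(-35))*((½)*(-⅕)*(-8)) = -35*⅘ = -28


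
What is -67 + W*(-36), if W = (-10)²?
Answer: -3667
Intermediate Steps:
W = 100
-67 + W*(-36) = -67 + 100*(-36) = -67 - 3600 = -3667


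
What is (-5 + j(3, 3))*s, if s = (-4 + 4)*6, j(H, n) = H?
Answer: 0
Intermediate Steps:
s = 0 (s = 0*6 = 0)
(-5 + j(3, 3))*s = (-5 + 3)*0 = -2*0 = 0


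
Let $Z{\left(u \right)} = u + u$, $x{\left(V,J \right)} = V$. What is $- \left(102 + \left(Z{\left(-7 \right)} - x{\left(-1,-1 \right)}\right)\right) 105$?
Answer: $-9345$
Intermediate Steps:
$Z{\left(u \right)} = 2 u$
$- \left(102 + \left(Z{\left(-7 \right)} - x{\left(-1,-1 \right)}\right)\right) 105 = - \left(102 + \left(2 \left(-7\right) - -1\right)\right) 105 = - \left(102 + \left(-14 + 1\right)\right) 105 = - \left(102 - 13\right) 105 = - 89 \cdot 105 = \left(-1\right) 9345 = -9345$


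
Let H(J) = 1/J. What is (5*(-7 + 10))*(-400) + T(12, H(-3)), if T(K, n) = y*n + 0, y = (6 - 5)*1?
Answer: -18001/3 ≈ -6000.3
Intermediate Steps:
y = 1 (y = 1*1 = 1)
T(K, n) = n (T(K, n) = 1*n + 0 = n + 0 = n)
(5*(-7 + 10))*(-400) + T(12, H(-3)) = (5*(-7 + 10))*(-400) + 1/(-3) = (5*3)*(-400) - 1/3 = 15*(-400) - 1/3 = -6000 - 1/3 = -18001/3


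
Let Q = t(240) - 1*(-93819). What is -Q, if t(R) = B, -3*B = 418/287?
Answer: -80777741/861 ≈ -93819.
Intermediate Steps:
B = -418/861 (B = -418/(3*287) = -1/3*418/287 = -418/861 ≈ -0.48548)
t(R) = -418/861
Q = 80777741/861 (Q = -418/861 - 1*(-93819) = -418/861 + 93819 = 80777741/861 ≈ 93819.)
-Q = -1*80777741/861 = -80777741/861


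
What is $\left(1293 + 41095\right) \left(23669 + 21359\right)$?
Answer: $1908646864$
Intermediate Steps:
$\left(1293 + 41095\right) \left(23669 + 21359\right) = 42388 \cdot 45028 = 1908646864$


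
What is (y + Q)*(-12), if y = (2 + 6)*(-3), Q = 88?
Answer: -768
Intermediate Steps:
y = -24 (y = 8*(-3) = -24)
(y + Q)*(-12) = (-24 + 88)*(-12) = 64*(-12) = -768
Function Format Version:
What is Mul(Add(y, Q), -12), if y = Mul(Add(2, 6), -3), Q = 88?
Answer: -768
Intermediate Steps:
y = -24 (y = Mul(8, -3) = -24)
Mul(Add(y, Q), -12) = Mul(Add(-24, 88), -12) = Mul(64, -12) = -768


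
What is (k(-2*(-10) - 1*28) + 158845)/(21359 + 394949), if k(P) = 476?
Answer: 159321/416308 ≈ 0.38270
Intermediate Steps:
(k(-2*(-10) - 1*28) + 158845)/(21359 + 394949) = (476 + 158845)/(21359 + 394949) = 159321/416308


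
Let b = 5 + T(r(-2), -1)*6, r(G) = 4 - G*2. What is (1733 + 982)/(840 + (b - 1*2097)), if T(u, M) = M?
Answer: -2715/1258 ≈ -2.1582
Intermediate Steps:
r(G) = 4 - 2*G
b = -1 (b = 5 - 1*6 = 5 - 6 = -1)
(1733 + 982)/(840 + (b - 1*2097)) = (1733 + 982)/(840 + (-1 - 1*2097)) = 2715/(840 + (-1 - 2097)) = 2715/(840 - 2098) = 2715/(-1258) = 2715*(-1/1258) = -2715/1258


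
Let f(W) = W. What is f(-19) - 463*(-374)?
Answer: 173143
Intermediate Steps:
f(-19) - 463*(-374) = -19 - 463*(-374) = -19 + 173162 = 173143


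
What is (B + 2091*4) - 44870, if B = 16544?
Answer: -19962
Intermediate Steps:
(B + 2091*4) - 44870 = (16544 + 2091*4) - 44870 = (16544 + 8364) - 44870 = 24908 - 44870 = -19962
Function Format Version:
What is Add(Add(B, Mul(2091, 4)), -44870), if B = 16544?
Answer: -19962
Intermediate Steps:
Add(Add(B, Mul(2091, 4)), -44870) = Add(Add(16544, Mul(2091, 4)), -44870) = Add(Add(16544, 8364), -44870) = Add(24908, -44870) = -19962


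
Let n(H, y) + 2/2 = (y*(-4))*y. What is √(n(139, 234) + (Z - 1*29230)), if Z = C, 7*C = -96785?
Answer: I*√12841990/7 ≈ 511.94*I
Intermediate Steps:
C = -96785/7 (C = (⅐)*(-96785) = -96785/7 ≈ -13826.)
n(H, y) = -1 - 4*y² (n(H, y) = -1 + (y*(-4))*y = -1 + (-4*y)*y = -1 - 4*y²)
Z = -96785/7 ≈ -13826.
√(n(139, 234) + (Z - 1*29230)) = √((-1 - 4*234²) + (-96785/7 - 1*29230)) = √((-1 - 4*54756) + (-96785/7 - 29230)) = √((-1 - 219024) - 301395/7) = √(-219025 - 301395/7) = √(-1834570/7) = I*√12841990/7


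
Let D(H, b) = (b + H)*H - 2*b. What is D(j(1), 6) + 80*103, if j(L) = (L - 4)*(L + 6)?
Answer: 8543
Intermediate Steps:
j(L) = (-4 + L)*(6 + L)
D(H, b) = -2*b + H*(H + b) (D(H, b) = (H + b)*H - 2*b = H*(H + b) - 2*b = -2*b + H*(H + b))
D(j(1), 6) + 80*103 = ((-24 + 1² + 2*1)² - 2*6 + (-24 + 1² + 2*1)*6) + 80*103 = ((-24 + 1 + 2)² - 12 + (-24 + 1 + 2)*6) + 8240 = ((-21)² - 12 - 21*6) + 8240 = (441 - 12 - 126) + 8240 = 303 + 8240 = 8543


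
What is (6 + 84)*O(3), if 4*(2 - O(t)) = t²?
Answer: -45/2 ≈ -22.500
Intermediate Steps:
O(t) = 2 - t²/4
(6 + 84)*O(3) = (6 + 84)*(2 - ¼*3²) = 90*(2 - ¼*9) = 90*(2 - 9/4) = 90*(-¼) = -45/2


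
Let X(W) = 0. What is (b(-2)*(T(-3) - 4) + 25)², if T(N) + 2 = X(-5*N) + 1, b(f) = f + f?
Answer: 2025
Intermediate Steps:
b(f) = 2*f
T(N) = -1 (T(N) = -2 + (0 + 1) = -2 + 1 = -1)
(b(-2)*(T(-3) - 4) + 25)² = ((2*(-2))*(-1 - 4) + 25)² = (-4*(-5) + 25)² = (20 + 25)² = 45² = 2025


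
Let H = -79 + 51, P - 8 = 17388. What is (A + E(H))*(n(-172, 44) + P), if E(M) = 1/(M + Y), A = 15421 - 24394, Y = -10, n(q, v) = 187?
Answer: -5995363425/38 ≈ -1.5777e+8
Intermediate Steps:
P = 17396 (P = 8 + 17388 = 17396)
H = -28
A = -8973
E(M) = 1/(-10 + M) (E(M) = 1/(M - 10) = 1/(-10 + M))
(A + E(H))*(n(-172, 44) + P) = (-8973 + 1/(-10 - 28))*(187 + 17396) = (-8973 + 1/(-38))*17583 = (-8973 - 1/38)*17583 = -340975/38*17583 = -5995363425/38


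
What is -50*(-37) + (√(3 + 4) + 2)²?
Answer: 1861 + 4*√7 ≈ 1871.6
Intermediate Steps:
-50*(-37) + (√(3 + 4) + 2)² = 1850 + (√7 + 2)² = 1850 + (2 + √7)²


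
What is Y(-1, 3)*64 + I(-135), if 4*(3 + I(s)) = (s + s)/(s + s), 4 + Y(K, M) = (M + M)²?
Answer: 8181/4 ≈ 2045.3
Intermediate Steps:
Y(K, M) = -4 + 4*M² (Y(K, M) = -4 + (M + M)² = -4 + (2*M)² = -4 + 4*M²)
I(s) = -11/4 (I(s) = -3 + ((s + s)/(s + s))/4 = -3 + ((2*s)/((2*s)))/4 = -3 + ((2*s)*(1/(2*s)))/4 = -3 + (¼)*1 = -3 + ¼ = -11/4)
Y(-1, 3)*64 + I(-135) = (-4 + 4*3²)*64 - 11/4 = (-4 + 4*9)*64 - 11/4 = (-4 + 36)*64 - 11/4 = 32*64 - 11/4 = 2048 - 11/4 = 8181/4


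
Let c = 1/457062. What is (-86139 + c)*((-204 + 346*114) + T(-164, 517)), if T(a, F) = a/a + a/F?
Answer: -798733757782025161/236301054 ≈ -3.3802e+9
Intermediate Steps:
c = 1/457062 ≈ 2.1879e-6
T(a, F) = 1 + a/F
(-86139 + c)*((-204 + 346*114) + T(-164, 517)) = (-86139 + 1/457062)*((-204 + 346*114) + (517 - 164)/517) = -39370863617*((-204 + 39444) + (1/517)*353)/457062 = -39370863617*(39240 + 353/517)/457062 = -39370863617/457062*20287433/517 = -798733757782025161/236301054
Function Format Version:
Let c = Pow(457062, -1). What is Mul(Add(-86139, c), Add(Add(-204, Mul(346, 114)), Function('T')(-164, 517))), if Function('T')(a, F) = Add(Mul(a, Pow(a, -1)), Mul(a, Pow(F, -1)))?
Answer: Rational(-798733757782025161, 236301054) ≈ -3.3802e+9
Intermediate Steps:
c = Rational(1, 457062) ≈ 2.1879e-6
Function('T')(a, F) = Add(1, Mul(a, Pow(F, -1)))
Mul(Add(-86139, c), Add(Add(-204, Mul(346, 114)), Function('T')(-164, 517))) = Mul(Add(-86139, Rational(1, 457062)), Add(Add(-204, Mul(346, 114)), Mul(Pow(517, -1), Add(517, -164)))) = Mul(Rational(-39370863617, 457062), Add(Add(-204, 39444), Mul(Rational(1, 517), 353))) = Mul(Rational(-39370863617, 457062), Add(39240, Rational(353, 517))) = Mul(Rational(-39370863617, 457062), Rational(20287433, 517)) = Rational(-798733757782025161, 236301054)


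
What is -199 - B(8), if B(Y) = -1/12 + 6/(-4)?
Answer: -2369/12 ≈ -197.42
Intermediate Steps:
B(Y) = -19/12 (B(Y) = -1*1/12 + 6*(-¼) = -1/12 - 3/2 = -19/12)
-199 - B(8) = -199 - 1*(-19/12) = -199 + 19/12 = -2369/12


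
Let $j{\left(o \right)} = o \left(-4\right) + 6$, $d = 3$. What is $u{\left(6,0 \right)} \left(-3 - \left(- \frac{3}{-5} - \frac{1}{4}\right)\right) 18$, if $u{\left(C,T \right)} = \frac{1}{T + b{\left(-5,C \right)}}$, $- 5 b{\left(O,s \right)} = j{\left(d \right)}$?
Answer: $- \frac{201}{4} \approx -50.25$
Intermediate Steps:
$j{\left(o \right)} = 6 - 4 o$ ($j{\left(o \right)} = - 4 o + 6 = 6 - 4 o$)
$b{\left(O,s \right)} = \frac{6}{5}$ ($b{\left(O,s \right)} = - \frac{6 - 12}{5} = \left(- \frac{1}{5}\right) \left(-6\right) = \frac{6}{5}$)
$u{\left(C,T \right)} = \frac{1}{\frac{6}{5} + T}$ ($u{\left(C,T \right)} = \frac{1}{T + \frac{6}{5}} = \frac{1}{\frac{6}{5} + T}$)
$u{\left(6,0 \right)} \left(-3 - \left(- \frac{3}{-5} - \frac{1}{4}\right)\right) 18 = \frac{5}{6 + 5 \cdot 0} \left(-3 - \left(- \frac{3}{-5} - \frac{1}{4}\right)\right) 18 = \frac{5}{6 + 0} \left(-3 - \left(\left(-3\right) \left(- \frac{1}{5}\right) - \frac{1}{4}\right)\right) 18 = \frac{5}{6} \left(-3 - \left(\frac{3}{5} - \frac{1}{4}\right)\right) 18 = 5 \cdot \frac{1}{6} \left(-3 - \frac{7}{20}\right) 18 = \frac{5 \left(-3 - \frac{7}{20}\right)}{6} \cdot 18 = \frac{5}{6} \left(- \frac{67}{20}\right) 18 = \left(- \frac{67}{24}\right) 18 = - \frac{201}{4}$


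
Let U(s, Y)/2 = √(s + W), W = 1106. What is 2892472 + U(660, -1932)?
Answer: 2892472 + 2*√1766 ≈ 2.8926e+6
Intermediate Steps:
U(s, Y) = 2*√(1106 + s) (U(s, Y) = 2*√(s + 1106) = 2*√(1106 + s))
2892472 + U(660, -1932) = 2892472 + 2*√(1106 + 660) = 2892472 + 2*√1766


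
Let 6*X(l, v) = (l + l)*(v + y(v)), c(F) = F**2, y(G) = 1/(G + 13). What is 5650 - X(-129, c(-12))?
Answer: 1859237/157 ≈ 11842.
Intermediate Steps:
y(G) = 1/(13 + G)
X(l, v) = l*(v + 1/(13 + v))/3 (X(l, v) = ((l + l)*(v + 1/(13 + v)))/6 = ((2*l)*(v + 1/(13 + v)))/6 = (2*l*(v + 1/(13 + v)))/6 = l*(v + 1/(13 + v))/3)
5650 - X(-129, c(-12)) = 5650 - (-129)*(1 + (-12)**2*(13 + (-12)**2))/(3*(13 + (-12)**2)) = 5650 - (-129)*(1 + 144*(13 + 144))/(3*(13 + 144)) = 5650 - (-129)*(1 + 144*157)/(3*157) = 5650 - (-129)*(1 + 22608)/(3*157) = 5650 - (-129)*22609/(3*157) = 5650 - 1*(-972187/157) = 5650 + 972187/157 = 1859237/157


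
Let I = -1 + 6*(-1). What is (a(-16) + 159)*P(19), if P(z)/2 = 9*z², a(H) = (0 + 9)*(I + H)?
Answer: -311904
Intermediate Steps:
I = -7 (I = -1 - 6 = -7)
a(H) = -63 + 9*H (a(H) = (0 + 9)*(-7 + H) = 9*(-7 + H) = -63 + 9*H)
P(z) = 18*z² (P(z) = 2*(9*z²) = 18*z²)
(a(-16) + 159)*P(19) = ((-63 + 9*(-16)) + 159)*(18*19²) = ((-63 - 144) + 159)*(18*361) = (-207 + 159)*6498 = -48*6498 = -311904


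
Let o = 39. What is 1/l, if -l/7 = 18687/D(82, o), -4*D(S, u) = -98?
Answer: -7/37374 ≈ -0.00018730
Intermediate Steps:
D(S, u) = 49/2 (D(S, u) = -¼*(-98) = 49/2)
l = -37374/7 (l = -130809/49/2 = -130809*2/49 = -7*37374/49 = -37374/7 ≈ -5339.1)
1/l = 1/(-37374/7) = -7/37374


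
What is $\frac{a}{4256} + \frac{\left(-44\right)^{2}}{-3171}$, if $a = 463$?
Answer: $- \frac{967349}{1927968} \approx -0.50175$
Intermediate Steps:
$\frac{a}{4256} + \frac{\left(-44\right)^{2}}{-3171} = \frac{463}{4256} + \frac{\left(-44\right)^{2}}{-3171} = 463 \cdot \frac{1}{4256} + 1936 \left(- \frac{1}{3171}\right) = \frac{463}{4256} - \frac{1936}{3171} = - \frac{967349}{1927968}$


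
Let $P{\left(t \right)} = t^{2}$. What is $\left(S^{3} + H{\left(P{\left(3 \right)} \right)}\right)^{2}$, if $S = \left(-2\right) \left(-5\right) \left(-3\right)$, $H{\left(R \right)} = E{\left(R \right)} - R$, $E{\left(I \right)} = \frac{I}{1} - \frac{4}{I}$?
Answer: $\frac{59050944016}{81} \approx 7.2902 \cdot 10^{8}$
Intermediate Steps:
$E{\left(I \right)} = I - \frac{4}{I}$ ($E{\left(I \right)} = I 1 - \frac{4}{I} = I - \frac{4}{I}$)
$H{\left(R \right)} = - \frac{4}{R}$ ($H{\left(R \right)} = \left(R - \frac{4}{R}\right) - R = - \frac{4}{R}$)
$S = -30$ ($S = 10 \left(-3\right) = -30$)
$\left(S^{3} + H{\left(P{\left(3 \right)} \right)}\right)^{2} = \left(\left(-30\right)^{3} - \frac{4}{3^{2}}\right)^{2} = \left(-27000 - \frac{4}{9}\right)^{2} = \left(- \frac{243004}{9}\right)^{2} = \frac{59050944016}{81}$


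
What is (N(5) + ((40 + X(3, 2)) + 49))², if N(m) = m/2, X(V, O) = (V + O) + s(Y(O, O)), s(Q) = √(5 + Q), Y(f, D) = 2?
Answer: 37277/4 + 193*√7 ≈ 9829.9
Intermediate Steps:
X(V, O) = O + V + √7 (X(V, O) = (V + O) + √(5 + 2) = (O + V) + √7 = O + V + √7)
N(m) = m/2 (N(m) = m*(½) = m/2)
(N(5) + ((40 + X(3, 2)) + 49))² = ((½)*5 + ((40 + (2 + 3 + √7)) + 49))² = (5/2 + ((40 + (5 + √7)) + 49))² = (5/2 + ((45 + √7) + 49))² = (5/2 + (94 + √7))² = (193/2 + √7)²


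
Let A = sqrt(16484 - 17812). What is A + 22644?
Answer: 22644 + 4*I*sqrt(83) ≈ 22644.0 + 36.442*I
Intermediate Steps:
A = 4*I*sqrt(83) (A = sqrt(-1328) = 4*I*sqrt(83) ≈ 36.442*I)
A + 22644 = 4*I*sqrt(83) + 22644 = 22644 + 4*I*sqrt(83)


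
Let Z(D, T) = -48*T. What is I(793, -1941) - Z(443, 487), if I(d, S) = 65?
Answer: 23441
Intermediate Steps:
I(793, -1941) - Z(443, 487) = 65 - (-48)*487 = 65 - 1*(-23376) = 65 + 23376 = 23441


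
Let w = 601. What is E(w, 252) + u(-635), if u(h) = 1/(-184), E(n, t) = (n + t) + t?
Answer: 203319/184 ≈ 1105.0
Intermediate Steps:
E(n, t) = n + 2*t
u(h) = -1/184
E(w, 252) + u(-635) = (601 + 2*252) - 1/184 = (601 + 504) - 1/184 = 1105 - 1/184 = 203319/184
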